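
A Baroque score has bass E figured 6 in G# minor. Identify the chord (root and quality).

The figures 6 indicate a triad in first inversion.
In first inversion the root lies a sixth above the bass: a sixth above E in G# minor is C#.
The chord tones are E, G#, C#, giving C# minor.

C# minor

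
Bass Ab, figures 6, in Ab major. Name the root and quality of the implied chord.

F minor

The figures 6 indicate a triad in first inversion.
In first inversion the root lies a sixth above the bass: a sixth above Ab in Ab major is F.
The chord tones are Ab, C, F, giving F minor.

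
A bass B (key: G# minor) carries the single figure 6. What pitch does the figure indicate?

Counting 5 letter steps above B lands on G; in G# minor, that letter is G#.

G#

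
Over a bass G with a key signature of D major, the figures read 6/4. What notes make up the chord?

A fourth above G in this key is C#.
A sixth above G in this key is E.
Together with the bass G, this spells C# diminished in second inversion.

G, C#, E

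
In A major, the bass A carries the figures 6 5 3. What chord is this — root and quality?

The figures 6 5 3 indicate a seventh chord in first inversion.
In first inversion the root lies a sixth above the bass: a sixth above A in A major is F#.
The chord tones are A, C#, E, F#, giving F# minor seventh.

F# minor seventh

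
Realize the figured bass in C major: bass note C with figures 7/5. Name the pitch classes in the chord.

The written figures 7/5 are shorthand for 7/5/3: the 3 is implied.
A third above C in this key is E.
A fifth above C in this key is G.
A seventh above C in this key is B.
Together with the bass C, this spells C major seventh in root position.

C, E, G, B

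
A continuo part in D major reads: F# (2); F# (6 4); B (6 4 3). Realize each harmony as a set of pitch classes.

F# (6/4/2): F#, G, B, D.
F# (6/4): F#, B, D.
B (6/4/3): B, D, E, G.

F#, G, B, D | F#, B, D | B, D, E, G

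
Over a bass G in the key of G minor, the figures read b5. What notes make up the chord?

G, Bb, Db

The written figures b5 are shorthand for 5/3: the 3 is implied.
A third above G in this key is Bb.
A fifth above G in this key is D, lowered to Db by the flat.
Together with the bass G, this spells G diminished in root position.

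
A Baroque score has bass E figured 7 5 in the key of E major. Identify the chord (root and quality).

E major seventh

The figures 7 5 indicate a seventh chord in root position.
In root position the bass is the root, so the root is E.
The chord tones are E, G#, B, D#, giving E major seventh.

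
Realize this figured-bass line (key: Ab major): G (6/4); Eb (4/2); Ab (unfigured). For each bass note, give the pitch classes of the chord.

G (6/4): G, C, Eb.
Eb (6/4/2): Eb, F, Ab, C.
Ab (5/3): Ab, C, Eb.

G, C, Eb | Eb, F, Ab, C | Ab, C, Eb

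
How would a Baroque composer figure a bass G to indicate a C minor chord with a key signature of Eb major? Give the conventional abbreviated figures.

G is the fifth of C minor, so the chord is in second inversion.
A triad in second inversion is figured 6/4, conventionally abbreviated 6/4.

6/4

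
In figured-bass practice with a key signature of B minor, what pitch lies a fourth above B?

E

Counting 3 letter steps above B lands on E; in B minor, that letter is E.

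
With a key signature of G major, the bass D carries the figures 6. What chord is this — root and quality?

The figures 6 indicate a triad in first inversion.
In first inversion the root lies a sixth above the bass: a sixth above D in G major is B.
The chord tones are D, F#, B, giving B minor.

B minor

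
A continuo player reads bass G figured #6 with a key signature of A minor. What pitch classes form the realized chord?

G, B, E#

The written figures #6 are shorthand for 6/3: the 3 is implied.
A third above G in this key is B.
A sixth above G in this key is E, raised to E# by the sharp.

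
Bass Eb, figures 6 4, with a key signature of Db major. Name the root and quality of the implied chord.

The figures 6 4 indicate a triad in second inversion.
In second inversion the root lies a fourth above the bass: a fourth above Eb in Db major is Ab.
The chord tones are Eb, Ab, C, giving Ab major.

Ab major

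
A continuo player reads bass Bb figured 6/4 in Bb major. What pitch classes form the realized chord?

A fourth above Bb in this key is Eb.
A sixth above Bb in this key is G.
Together with the bass Bb, this spells Eb major in second inversion.

Bb, Eb, G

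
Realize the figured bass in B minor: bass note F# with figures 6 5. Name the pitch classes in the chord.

The written figures 6 5 are shorthand for 6/5/3: the 3 is implied.
A third above F# in this key is A.
A fifth above F# in this key is C#.
A sixth above F# in this key is D.
Together with the bass F#, this spells D major seventh in first inversion.

F#, A, C#, D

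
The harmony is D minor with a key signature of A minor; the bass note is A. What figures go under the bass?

6/4

A is the fifth of D minor, so the chord is in second inversion.
A triad in second inversion is figured 6/4, conventionally abbreviated 6/4.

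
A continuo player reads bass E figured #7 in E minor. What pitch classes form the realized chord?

E, G, B, D#

The written figures #7 are shorthand for 7/5/3: the 5/3 are implied.
A third above E in this key is G.
A fifth above E in this key is B.
A seventh above E in this key is D, raised to D# by the sharp.
Together with the bass E, this spells E minor-major seventh in root position.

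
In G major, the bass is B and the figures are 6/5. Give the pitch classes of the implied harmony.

B, D, F#, G

The written figures 6/5 are shorthand for 6/5/3: the 3 is implied.
A third above B in this key is D.
A fifth above B in this key is F#.
A sixth above B in this key is G.
Together with the bass B, this spells G major seventh in first inversion.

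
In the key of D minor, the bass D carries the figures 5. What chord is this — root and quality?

The figures 5 indicate a triad in root position.
In root position the bass is the root, so the root is D.
The chord tones are D, F, A, giving D minor.

D minor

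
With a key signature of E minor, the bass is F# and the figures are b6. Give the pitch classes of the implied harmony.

The written figures b6 are shorthand for 6/3: the 3 is implied.
A third above F# in this key is A.
A sixth above F# in this key is D, lowered to Db by the flat.

F#, A, Db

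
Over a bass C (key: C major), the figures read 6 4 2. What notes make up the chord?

A second above C in this key is D.
A fourth above C in this key is F.
A sixth above C in this key is A.
Together with the bass C, this spells D minor seventh in third inversion.

C, D, F, A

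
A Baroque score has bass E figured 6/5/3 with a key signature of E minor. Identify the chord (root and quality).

C major seventh

The figures 6/5/3 indicate a seventh chord in first inversion.
In first inversion the root lies a sixth above the bass: a sixth above E in E minor is C.
The chord tones are E, G, B, C, giving C major seventh.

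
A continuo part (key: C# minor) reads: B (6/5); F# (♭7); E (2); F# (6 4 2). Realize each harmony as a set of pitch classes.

B (6/5/3): B, D#, F#, G#.
F# (b7/5/3): F#, A, C#, Eb.
E (6/4/2): E, F#, A, C#.
F# (6/4/2): F#, G#, B, D#.

B, D#, F#, G# | F#, A, C#, Eb | E, F#, A, C# | F#, G#, B, D#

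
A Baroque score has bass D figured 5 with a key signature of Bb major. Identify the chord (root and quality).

The figures 5 indicate a triad in root position.
In root position the bass is the root, so the root is D.
The chord tones are D, F, A, giving D minor.

D minor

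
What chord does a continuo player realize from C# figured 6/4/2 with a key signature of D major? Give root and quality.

The figures 6/4/2 indicate a seventh chord in third inversion.
In third inversion the root lies a second above the bass: a second above C# in D major is D.
The chord tones are C#, D, F#, A, giving D major seventh.

D major seventh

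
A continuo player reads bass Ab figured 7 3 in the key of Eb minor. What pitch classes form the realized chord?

Ab, Cb, Eb, Gb

The written figures 7 3 are shorthand for 7/5/3: the 5 is implied.
A third above Ab in this key is Cb.
A fifth above Ab in this key is Eb.
A seventh above Ab in this key is Gb.
Together with the bass Ab, this spells Ab minor seventh in root position.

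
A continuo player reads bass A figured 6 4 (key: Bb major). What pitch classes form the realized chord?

A, D, F

A fourth above A in this key is D.
A sixth above A in this key is F.
Together with the bass A, this spells D minor in second inversion.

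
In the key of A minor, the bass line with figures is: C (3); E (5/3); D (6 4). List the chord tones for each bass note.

C (5/3): C, E, G.
E (5/3): E, G, B.
D (6/4): D, G, B.

C, E, G | E, G, B | D, G, B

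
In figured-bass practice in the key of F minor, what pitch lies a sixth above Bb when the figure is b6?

Counting 5 letter steps above Bb lands on G; in F minor, that letter is G.
The b6 figure lowers it a semitone, giving Gb.

Gb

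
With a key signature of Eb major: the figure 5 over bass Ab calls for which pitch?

Eb

Counting 4 letter steps above Ab lands on E; in Eb major, that letter is Eb.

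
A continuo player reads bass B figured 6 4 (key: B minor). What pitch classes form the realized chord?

B, E, G

A fourth above B in this key is E.
A sixth above B in this key is G.
Together with the bass B, this spells E minor in second inversion.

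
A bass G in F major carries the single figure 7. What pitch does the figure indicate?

Counting 6 letter steps above G lands on F; in F major, that letter is F.

F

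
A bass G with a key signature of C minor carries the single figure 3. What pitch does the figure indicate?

Counting 2 letter steps above G lands on B; in C minor, that letter is Bb.

Bb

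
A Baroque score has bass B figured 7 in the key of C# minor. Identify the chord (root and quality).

B dominant seventh

The figures 7 indicate a seventh chord in root position.
In root position the bass is the root, so the root is B.
The chord tones are B, D#, F#, A, giving B dominant seventh.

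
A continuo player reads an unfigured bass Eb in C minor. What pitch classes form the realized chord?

An unfigured bass implies 5/3.
A third above Eb in this key is G.
A fifth above Eb in this key is Bb.
Together with the bass Eb, this spells Eb major in root position.

Eb, G, Bb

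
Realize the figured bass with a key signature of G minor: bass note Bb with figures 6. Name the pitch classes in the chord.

The written figures 6 are shorthand for 6/3: the 3 is implied.
A third above Bb in this key is D.
A sixth above Bb in this key is G.
Together with the bass Bb, this spells G minor in first inversion.

Bb, D, G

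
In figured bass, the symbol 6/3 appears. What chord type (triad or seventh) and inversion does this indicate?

triad, first inversion

Intervals of 6/3 above the bass form a triad; the bass is the third, so this is first inversion.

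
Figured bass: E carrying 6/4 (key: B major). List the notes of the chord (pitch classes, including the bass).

A fourth above E in this key is A#.
A sixth above E in this key is C#.
Together with the bass E, this spells A# diminished in second inversion.

E, A#, C#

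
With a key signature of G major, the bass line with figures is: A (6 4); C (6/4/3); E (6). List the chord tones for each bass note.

A (6/4): A, D, F#.
C (6/4/3): C, E, F#, A.
E (6/3): E, G, C.

A, D, F# | C, E, F#, A | E, G, C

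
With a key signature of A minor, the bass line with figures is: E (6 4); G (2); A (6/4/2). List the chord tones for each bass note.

E (6/4): E, A, C.
G (6/4/2): G, A, C, E.
A (6/4/2): A, B, D, F.

E, A, C | G, A, C, E | A, B, D, F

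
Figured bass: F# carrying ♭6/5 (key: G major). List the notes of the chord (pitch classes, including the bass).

The written figures ♭6/5 are shorthand for 6/5/3: the 3 is implied.
A third above F# in this key is A.
A fifth above F# in this key is C.
A sixth above F# in this key is D, lowered to Db by the flat.

F#, A, C, Db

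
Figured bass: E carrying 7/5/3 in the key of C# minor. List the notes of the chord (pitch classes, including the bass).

E, G#, B, D#

A third above E in this key is G#.
A fifth above E in this key is B.
A seventh above E in this key is D#.
Together with the bass E, this spells E major seventh in root position.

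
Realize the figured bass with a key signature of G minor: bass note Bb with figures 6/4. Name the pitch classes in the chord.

A fourth above Bb in this key is Eb.
A sixth above Bb in this key is G.
Together with the bass Bb, this spells Eb major in second inversion.

Bb, Eb, G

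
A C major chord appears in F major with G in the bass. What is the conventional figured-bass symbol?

G is the fifth of C major, so the chord is in second inversion.
A triad in second inversion is figured 6/4, conventionally abbreviated 6/4.

6/4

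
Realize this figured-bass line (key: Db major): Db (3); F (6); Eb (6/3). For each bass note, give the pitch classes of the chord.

Db, F, Ab | F, Ab, Db | Eb, Gb, C

Db (5/3): Db, F, Ab.
F (6/3): F, Ab, Db.
Eb (6/3): Eb, Gb, C.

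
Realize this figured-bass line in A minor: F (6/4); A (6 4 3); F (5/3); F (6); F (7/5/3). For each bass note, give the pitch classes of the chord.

F (6/4): F, B, D.
A (6/4/3): A, C, D, F.
F (5/3): F, A, C.
F (6/3): F, A, D.
F (7/5/3): F, A, C, E.

F, B, D | A, C, D, F | F, A, C | F, A, D | F, A, C, E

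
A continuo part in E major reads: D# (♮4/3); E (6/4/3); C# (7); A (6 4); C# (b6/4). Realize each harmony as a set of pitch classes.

D# (6/♮4/3): D#, F#, G, B.
E (6/4/3): E, G#, A, C#.
C# (7/5/3): C#, E, G#, B.
A (6/4): A, D#, F#.
C# (b6/4): C#, F#, Ab.

D#, F#, G, B | E, G#, A, C# | C#, E, G#, B | A, D#, F# | C#, F#, Ab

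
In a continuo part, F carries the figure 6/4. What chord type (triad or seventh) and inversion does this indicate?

triad, second inversion

Intervals of 6/4 above the bass form a triad; the bass is the fifth, so this is second inversion.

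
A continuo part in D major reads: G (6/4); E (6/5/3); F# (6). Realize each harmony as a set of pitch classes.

G, C#, E | E, G, B, C# | F#, A, D

G (6/4): G, C#, E.
E (6/5/3): E, G, B, C#.
F# (6/3): F#, A, D.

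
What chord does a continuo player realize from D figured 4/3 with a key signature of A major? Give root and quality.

The figures 4/3 indicate a seventh chord in second inversion.
In second inversion the root lies a fourth above the bass: a fourth above D in A major is G#.
The chord tones are D, F#, G#, B, giving G# half-diminished seventh.

G# half-diminished seventh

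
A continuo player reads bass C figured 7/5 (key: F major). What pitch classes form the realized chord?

The written figures 7/5 are shorthand for 7/5/3: the 3 is implied.
A third above C in this key is E.
A fifth above C in this key is G.
A seventh above C in this key is Bb.
Together with the bass C, this spells C dominant seventh in root position.

C, E, G, Bb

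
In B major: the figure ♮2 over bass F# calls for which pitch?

G

Counting 1 letter step above F# lands on G; in B major, that letter is G#.
The ♮2 figure makes it natural, giving G.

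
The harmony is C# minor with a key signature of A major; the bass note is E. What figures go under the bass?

6

E is the third of C# minor, so the chord is in first inversion.
A triad in first inversion is figured 6/3, conventionally abbreviated 6.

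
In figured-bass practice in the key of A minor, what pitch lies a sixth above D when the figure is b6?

Counting 5 letter steps above D lands on B; in A minor, that letter is B.
The b6 figure lowers it a semitone, giving Bb.

Bb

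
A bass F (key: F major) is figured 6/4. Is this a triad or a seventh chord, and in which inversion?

triad, second inversion

Intervals of 6/4 above the bass form a triad; the bass is the fifth, so this is second inversion.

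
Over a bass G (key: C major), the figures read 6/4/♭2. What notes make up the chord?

A second above G in this key is A, lowered to Ab by the flat.
A fourth above G in this key is C.
A sixth above G in this key is E.
Together with the bass G, this spells Ab augmented major seventh in third inversion.

G, Ab, C, E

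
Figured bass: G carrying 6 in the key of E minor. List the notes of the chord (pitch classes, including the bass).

The written figures 6 are shorthand for 6/3: the 3 is implied.
A third above G in this key is B.
A sixth above G in this key is E.
Together with the bass G, this spells E minor in first inversion.

G, B, E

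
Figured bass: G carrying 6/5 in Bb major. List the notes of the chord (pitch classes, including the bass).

The written figures 6/5 are shorthand for 6/5/3: the 3 is implied.
A third above G in this key is Bb.
A fifth above G in this key is D.
A sixth above G in this key is Eb.
Together with the bass G, this spells Eb major seventh in first inversion.

G, Bb, D, Eb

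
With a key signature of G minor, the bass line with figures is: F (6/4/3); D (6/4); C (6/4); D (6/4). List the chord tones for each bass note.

F, A, Bb, D | D, G, Bb | C, F, A | D, G, Bb

F (6/4/3): F, A, Bb, D.
D (6/4): D, G, Bb.
C (6/4): C, F, A.
D (6/4): D, G, Bb.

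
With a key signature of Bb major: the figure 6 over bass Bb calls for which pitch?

Counting 5 letter steps above Bb lands on G; in Bb major, that letter is G.

G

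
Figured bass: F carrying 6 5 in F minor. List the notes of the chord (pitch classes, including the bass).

F, Ab, C, Db

The written figures 6 5 are shorthand for 6/5/3: the 3 is implied.
A third above F in this key is Ab.
A fifth above F in this key is C.
A sixth above F in this key is Db.
Together with the bass F, this spells Db major seventh in first inversion.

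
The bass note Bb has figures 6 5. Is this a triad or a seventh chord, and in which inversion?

seventh chord, first inversion

6 5 is shorthand for 6/5/3.
Intervals of 6/5/3 above the bass form a seventh chord; the bass is the third, so this is first inversion.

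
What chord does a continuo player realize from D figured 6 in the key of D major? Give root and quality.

The figures 6 indicate a triad in first inversion.
In first inversion the root lies a sixth above the bass: a sixth above D in D major is B.
The chord tones are D, F#, B, giving B minor.

B minor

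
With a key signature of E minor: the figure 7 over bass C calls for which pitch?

B

Counting 6 letter steps above C lands on B; in E minor, that letter is B.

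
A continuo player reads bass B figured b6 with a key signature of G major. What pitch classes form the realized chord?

B, D, Gb

The written figures b6 are shorthand for 6/3: the 3 is implied.
A third above B in this key is D.
A sixth above B in this key is G, lowered to Gb by the flat.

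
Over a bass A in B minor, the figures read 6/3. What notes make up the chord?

A, C#, F#

A third above A in this key is C#.
A sixth above A in this key is F#.
Together with the bass A, this spells F# minor in first inversion.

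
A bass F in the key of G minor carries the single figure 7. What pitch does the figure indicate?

Eb

Counting 6 letter steps above F lands on E; in G minor, that letter is Eb.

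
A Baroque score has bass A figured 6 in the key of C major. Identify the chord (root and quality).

F major

The figures 6 indicate a triad in first inversion.
In first inversion the root lies a sixth above the bass: a sixth above A in C major is F.
The chord tones are A, C, F, giving F major.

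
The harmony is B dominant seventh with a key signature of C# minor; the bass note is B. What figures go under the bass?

7

B is the root of B dominant seventh, so the chord is in root position.
A seventh chord in root position is figured 7/5/3, conventionally abbreviated 7.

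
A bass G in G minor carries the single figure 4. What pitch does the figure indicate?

Counting 3 letter steps above G lands on C; in G minor, that letter is C.

C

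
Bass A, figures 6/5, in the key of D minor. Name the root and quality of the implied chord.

F major seventh

The figures 6/5 indicate a seventh chord in first inversion.
In first inversion the root lies a sixth above the bass: a sixth above A in D minor is F.
The chord tones are A, C, E, F, giving F major seventh.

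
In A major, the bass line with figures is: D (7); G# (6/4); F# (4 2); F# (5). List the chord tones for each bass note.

D, F#, A, C# | G#, C#, E | F#, G#, B, D | F#, A, C#

D (7/5/3): D, F#, A, C#.
G# (6/4): G#, C#, E.
F# (6/4/2): F#, G#, B, D.
F# (5/3): F#, A, C#.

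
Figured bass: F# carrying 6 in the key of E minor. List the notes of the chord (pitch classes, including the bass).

The written figures 6 are shorthand for 6/3: the 3 is implied.
A third above F# in this key is A.
A sixth above F# in this key is D.
Together with the bass F#, this spells D major in first inversion.

F#, A, D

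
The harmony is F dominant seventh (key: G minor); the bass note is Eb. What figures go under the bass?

4/2

Eb is the seventh of F dominant seventh, so the chord is in third inversion.
A seventh chord in third inversion is figured 6/4/2, conventionally abbreviated 4/2.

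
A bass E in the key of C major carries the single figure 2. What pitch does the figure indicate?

F

Counting 1 letter step above E lands on F; in C major, that letter is F.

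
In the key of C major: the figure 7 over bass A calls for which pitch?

G

Counting 6 letter steps above A lands on G; in C major, that letter is G.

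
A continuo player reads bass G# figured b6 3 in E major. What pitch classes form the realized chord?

A third above G# in this key is B.
A sixth above G# in this key is E, lowered to Eb by the flat.

G#, B, Eb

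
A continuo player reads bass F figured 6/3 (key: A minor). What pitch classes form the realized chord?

F, A, D

A third above F in this key is A.
A sixth above F in this key is D.
Together with the bass F, this spells D minor in first inversion.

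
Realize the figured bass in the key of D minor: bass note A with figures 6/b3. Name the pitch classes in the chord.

A third above A in this key is C, lowered to Cb by the flat.
A sixth above A in this key is F.

A, Cb, F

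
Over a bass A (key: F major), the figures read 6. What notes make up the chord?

A, C, F

The written figures 6 are shorthand for 6/3: the 3 is implied.
A third above A in this key is C.
A sixth above A in this key is F.
Together with the bass A, this spells F major in first inversion.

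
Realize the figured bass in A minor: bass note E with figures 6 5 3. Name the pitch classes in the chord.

A third above E in this key is G.
A fifth above E in this key is B.
A sixth above E in this key is C.
Together with the bass E, this spells C major seventh in first inversion.

E, G, B, C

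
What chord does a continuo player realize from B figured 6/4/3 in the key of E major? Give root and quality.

E major seventh

The figures 6/4/3 indicate a seventh chord in second inversion.
In second inversion the root lies a fourth above the bass: a fourth above B in E major is E.
The chord tones are B, D#, E, G#, giving E major seventh.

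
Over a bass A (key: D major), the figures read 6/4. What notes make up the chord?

A, D, F#

A fourth above A in this key is D.
A sixth above A in this key is F#.
Together with the bass A, this spells D major in second inversion.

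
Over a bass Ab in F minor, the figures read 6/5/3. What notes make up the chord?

A third above Ab in this key is C.
A fifth above Ab in this key is Eb.
A sixth above Ab in this key is F.
Together with the bass Ab, this spells F minor seventh in first inversion.

Ab, C, Eb, F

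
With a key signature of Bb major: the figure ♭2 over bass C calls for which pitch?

Db

Counting 1 letter step above C lands on D; in Bb major, that letter is D.
The b2 figure lowers it a semitone, giving Db.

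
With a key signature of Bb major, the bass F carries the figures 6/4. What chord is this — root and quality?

Bb major

The figures 6/4 indicate a triad in second inversion.
In second inversion the root lies a fourth above the bass: a fourth above F in Bb major is Bb.
The chord tones are F, Bb, D, giving Bb major.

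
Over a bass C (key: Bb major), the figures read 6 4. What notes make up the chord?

C, F, A

A fourth above C in this key is F.
A sixth above C in this key is A.
Together with the bass C, this spells F major in second inversion.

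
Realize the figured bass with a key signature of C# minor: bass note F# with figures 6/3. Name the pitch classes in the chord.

F#, A, D#

A third above F# in this key is A.
A sixth above F# in this key is D#.
Together with the bass F#, this spells D# diminished in first inversion.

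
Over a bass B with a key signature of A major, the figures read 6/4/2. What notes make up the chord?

B, C#, E, G#

A second above B in this key is C#.
A fourth above B in this key is E.
A sixth above B in this key is G#.
Together with the bass B, this spells C# minor seventh in third inversion.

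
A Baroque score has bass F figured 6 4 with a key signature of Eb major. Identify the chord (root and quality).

The figures 6 4 indicate a triad in second inversion.
In second inversion the root lies a fourth above the bass: a fourth above F in Eb major is Bb.
The chord tones are F, Bb, D, giving Bb major.

Bb major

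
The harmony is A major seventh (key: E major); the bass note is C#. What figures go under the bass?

C# is the third of A major seventh, so the chord is in first inversion.
A seventh chord in first inversion is figured 6/5/3, conventionally abbreviated 6/5.

6/5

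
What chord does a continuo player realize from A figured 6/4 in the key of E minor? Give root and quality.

D major

The figures 6/4 indicate a triad in second inversion.
In second inversion the root lies a fourth above the bass: a fourth above A in E minor is D.
The chord tones are A, D, F#, giving D major.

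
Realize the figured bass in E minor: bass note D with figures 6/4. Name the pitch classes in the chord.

D, G, B

A fourth above D in this key is G.
A sixth above D in this key is B.
Together with the bass D, this spells G major in second inversion.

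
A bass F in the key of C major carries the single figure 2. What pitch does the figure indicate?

Counting 1 letter step above F lands on G; in C major, that letter is G.

G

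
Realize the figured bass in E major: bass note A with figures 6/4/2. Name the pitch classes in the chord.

A second above A in this key is B.
A fourth above A in this key is D#.
A sixth above A in this key is F#.
Together with the bass A, this spells B dominant seventh in third inversion.

A, B, D#, F#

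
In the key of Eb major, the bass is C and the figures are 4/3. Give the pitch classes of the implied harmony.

C, Eb, F, Ab

The written figures 4/3 are shorthand for 6/4/3: the 6 is implied.
A third above C in this key is Eb.
A fourth above C in this key is F.
A sixth above C in this key is Ab.
Together with the bass C, this spells F minor seventh in second inversion.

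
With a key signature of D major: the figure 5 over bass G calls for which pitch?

Counting 4 letter steps above G lands on D; in D major, that letter is D.

D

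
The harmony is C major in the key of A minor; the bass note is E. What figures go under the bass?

6

E is the third of C major, so the chord is in first inversion.
A triad in first inversion is figured 6/3, conventionally abbreviated 6.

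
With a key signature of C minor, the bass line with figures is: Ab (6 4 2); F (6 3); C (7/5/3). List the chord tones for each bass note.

Ab, Bb, D, F | F, Ab, D | C, Eb, G, Bb

Ab (6/4/2): Ab, Bb, D, F.
F (6/3): F, Ab, D.
C (7/5/3): C, Eb, G, Bb.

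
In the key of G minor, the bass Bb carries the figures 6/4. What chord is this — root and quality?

The figures 6/4 indicate a triad in second inversion.
In second inversion the root lies a fourth above the bass: a fourth above Bb in G minor is Eb.
The chord tones are Bb, Eb, G, giving Eb major.

Eb major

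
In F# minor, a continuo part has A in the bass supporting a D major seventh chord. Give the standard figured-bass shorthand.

4/3

A is the fifth of D major seventh, so the chord is in second inversion.
A seventh chord in second inversion is figured 6/4/3, conventionally abbreviated 4/3.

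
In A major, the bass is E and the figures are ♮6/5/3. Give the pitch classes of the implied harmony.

A third above E in this key is G#.
A fifth above E in this key is B.
A sixth above E in this key is C#, made natural (C) by the ♮ figure.
Together with the bass E, this spells C augmented major seventh in first inversion.

E, G#, B, C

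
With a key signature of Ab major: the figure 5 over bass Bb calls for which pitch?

Counting 4 letter steps above Bb lands on F; in Ab major, that letter is F.

F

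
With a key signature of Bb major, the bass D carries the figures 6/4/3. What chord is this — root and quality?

G minor seventh

The figures 6/4/3 indicate a seventh chord in second inversion.
In second inversion the root lies a fourth above the bass: a fourth above D in Bb major is G.
The chord tones are D, F, G, Bb, giving G minor seventh.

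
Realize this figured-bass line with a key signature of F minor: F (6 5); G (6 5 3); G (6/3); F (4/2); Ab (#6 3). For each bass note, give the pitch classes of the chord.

F (6/5/3): F, Ab, C, Db.
G (6/5/3): G, Bb, Db, Eb.
G (6/3): G, Bb, Eb.
F (6/4/2): F, G, Bb, Db.
Ab (#6/3): Ab, C, F#.

F, Ab, C, Db | G, Bb, Db, Eb | G, Bb, Eb | F, G, Bb, Db | Ab, C, F#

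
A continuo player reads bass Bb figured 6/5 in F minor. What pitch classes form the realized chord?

Bb, Db, F, G

The written figures 6/5 are shorthand for 6/5/3: the 3 is implied.
A third above Bb in this key is Db.
A fifth above Bb in this key is F.
A sixth above Bb in this key is G.
Together with the bass Bb, this spells G half-diminished seventh in first inversion.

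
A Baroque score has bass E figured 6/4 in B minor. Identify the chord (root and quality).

The figures 6/4 indicate a triad in second inversion.
In second inversion the root lies a fourth above the bass: a fourth above E in B minor is A.
The chord tones are E, A, C#, giving A major.

A major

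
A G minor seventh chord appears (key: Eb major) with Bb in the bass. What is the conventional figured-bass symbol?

Bb is the third of G minor seventh, so the chord is in first inversion.
A seventh chord in first inversion is figured 6/5/3, conventionally abbreviated 6/5.

6/5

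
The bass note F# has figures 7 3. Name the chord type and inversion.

7 3 is shorthand for 7/5/3.
Intervals of 7/5/3 above the bass form a seventh chord; the bass is the root, so this is root position.

seventh chord, root position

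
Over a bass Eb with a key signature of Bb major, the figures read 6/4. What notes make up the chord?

A fourth above Eb in this key is A.
A sixth above Eb in this key is C.
Together with the bass Eb, this spells A diminished in second inversion.

Eb, A, C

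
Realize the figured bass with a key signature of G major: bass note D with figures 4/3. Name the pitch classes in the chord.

The written figures 4/3 are shorthand for 6/4/3: the 6 is implied.
A third above D in this key is F#.
A fourth above D in this key is G.
A sixth above D in this key is B.
Together with the bass D, this spells G major seventh in second inversion.

D, F#, G, B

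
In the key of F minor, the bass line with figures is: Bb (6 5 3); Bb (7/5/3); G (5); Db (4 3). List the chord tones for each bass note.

Bb (6/5/3): Bb, Db, F, G.
Bb (7/5/3): Bb, Db, F, Ab.
G (5/3): G, Bb, Db.
Db (6/4/3): Db, F, G, Bb.

Bb, Db, F, G | Bb, Db, F, Ab | G, Bb, Db | Db, F, G, Bb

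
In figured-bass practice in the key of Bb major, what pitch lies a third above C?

Counting 2 letter steps above C lands on E; in Bb major, that letter is Eb.

Eb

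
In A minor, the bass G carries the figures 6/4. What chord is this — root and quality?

The figures 6/4 indicate a triad in second inversion.
In second inversion the root lies a fourth above the bass: a fourth above G in A minor is C.
The chord tones are G, C, E, giving C major.

C major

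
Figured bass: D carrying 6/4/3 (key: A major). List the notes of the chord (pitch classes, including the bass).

D, F#, G#, B

A third above D in this key is F#.
A fourth above D in this key is G#.
A sixth above D in this key is B.
Together with the bass D, this spells G# half-diminished seventh in second inversion.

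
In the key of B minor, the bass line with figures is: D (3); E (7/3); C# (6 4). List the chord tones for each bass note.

D, F#, A | E, G, B, D | C#, F#, A

D (5/3): D, F#, A.
E (7/5/3): E, G, B, D.
C# (6/4): C#, F#, A.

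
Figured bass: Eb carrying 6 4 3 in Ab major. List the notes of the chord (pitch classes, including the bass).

A third above Eb in this key is G.
A fourth above Eb in this key is Ab.
A sixth above Eb in this key is C.
Together with the bass Eb, this spells Ab major seventh in second inversion.

Eb, G, Ab, C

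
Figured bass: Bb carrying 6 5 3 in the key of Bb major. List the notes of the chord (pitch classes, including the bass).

Bb, D, F, G

A third above Bb in this key is D.
A fifth above Bb in this key is F.
A sixth above Bb in this key is G.
Together with the bass Bb, this spells G minor seventh in first inversion.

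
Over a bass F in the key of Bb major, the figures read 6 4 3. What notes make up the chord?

A third above F in this key is A.
A fourth above F in this key is Bb.
A sixth above F in this key is D.
Together with the bass F, this spells Bb major seventh in second inversion.

F, A, Bb, D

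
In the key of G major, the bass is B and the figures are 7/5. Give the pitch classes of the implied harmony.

The written figures 7/5 are shorthand for 7/5/3: the 3 is implied.
A third above B in this key is D.
A fifth above B in this key is F#.
A seventh above B in this key is A.
Together with the bass B, this spells B minor seventh in root position.

B, D, F#, A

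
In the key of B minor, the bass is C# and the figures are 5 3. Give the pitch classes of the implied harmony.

C#, E, G

A third above C# in this key is E.
A fifth above C# in this key is G.
Together with the bass C#, this spells C# diminished in root position.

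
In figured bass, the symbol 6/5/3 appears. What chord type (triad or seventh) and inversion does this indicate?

Intervals of 6/5/3 above the bass form a seventh chord; the bass is the third, so this is first inversion.

seventh chord, first inversion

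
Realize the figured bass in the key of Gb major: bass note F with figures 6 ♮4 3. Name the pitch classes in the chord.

F, Ab, B, Db

A third above F in this key is Ab.
A fourth above F in this key is Bb, made natural (B) by the ♮ figure.
A sixth above F in this key is Db.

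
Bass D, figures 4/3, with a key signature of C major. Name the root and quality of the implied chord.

G dominant seventh

The figures 4/3 indicate a seventh chord in second inversion.
In second inversion the root lies a fourth above the bass: a fourth above D in C major is G.
The chord tones are D, F, G, B, giving G dominant seventh.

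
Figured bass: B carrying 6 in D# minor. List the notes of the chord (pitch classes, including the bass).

B, D#, G#

The written figures 6 are shorthand for 6/3: the 3 is implied.
A third above B in this key is D#.
A sixth above B in this key is G#.
Together with the bass B, this spells G# minor in first inversion.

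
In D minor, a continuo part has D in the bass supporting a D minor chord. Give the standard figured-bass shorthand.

D is the root of D minor, so the chord is in root position.
A triad in root position is figured 5/3, conventionally abbreviated (no figures — root-position triad).

no figures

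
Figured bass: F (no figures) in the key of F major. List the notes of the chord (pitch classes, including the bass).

An unfigured bass implies 5/3.
A third above F in this key is A.
A fifth above F in this key is C.
Together with the bass F, this spells F major in root position.

F, A, C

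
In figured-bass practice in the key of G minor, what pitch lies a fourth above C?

F

Counting 3 letter steps above C lands on F; in G minor, that letter is F.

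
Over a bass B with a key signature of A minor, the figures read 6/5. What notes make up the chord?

The written figures 6/5 are shorthand for 6/5/3: the 3 is implied.
A third above B in this key is D.
A fifth above B in this key is F.
A sixth above B in this key is G.
Together with the bass B, this spells G dominant seventh in first inversion.

B, D, F, G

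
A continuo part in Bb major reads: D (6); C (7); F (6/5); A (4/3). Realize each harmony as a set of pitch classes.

D, F, Bb | C, Eb, G, Bb | F, A, C, D | A, C, D, F

D (6/3): D, F, Bb.
C (7/5/3): C, Eb, G, Bb.
F (6/5/3): F, A, C, D.
A (6/4/3): A, C, D, F.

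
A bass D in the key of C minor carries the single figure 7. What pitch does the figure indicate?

Counting 6 letter steps above D lands on C; in C minor, that letter is C.

C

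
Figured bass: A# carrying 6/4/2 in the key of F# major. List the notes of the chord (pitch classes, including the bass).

A#, B, D#, F#

A second above A# in this key is B.
A fourth above A# in this key is D#.
A sixth above A# in this key is F#.
Together with the bass A#, this spells B major seventh in third inversion.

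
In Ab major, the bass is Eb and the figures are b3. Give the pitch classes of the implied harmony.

Eb, Gb, Bb

The written figures b3 are shorthand for 5/3: the 5 is implied.
A third above Eb in this key is G, lowered to Gb by the flat.
A fifth above Eb in this key is Bb.
Together with the bass Eb, this spells Eb minor in root position.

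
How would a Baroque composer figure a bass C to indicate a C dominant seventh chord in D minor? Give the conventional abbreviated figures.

C is the root of C dominant seventh, so the chord is in root position.
A seventh chord in root position is figured 7/5/3, conventionally abbreviated 7.

7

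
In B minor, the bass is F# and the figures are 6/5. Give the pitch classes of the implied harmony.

F#, A, C#, D

The written figures 6/5 are shorthand for 6/5/3: the 3 is implied.
A third above F# in this key is A.
A fifth above F# in this key is C#.
A sixth above F# in this key is D.
Together with the bass F#, this spells D major seventh in first inversion.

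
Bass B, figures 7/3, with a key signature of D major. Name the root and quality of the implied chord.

The figures 7/3 indicate a seventh chord in root position.
In root position the bass is the root, so the root is B.
The chord tones are B, D, F#, A, giving B minor seventh.

B minor seventh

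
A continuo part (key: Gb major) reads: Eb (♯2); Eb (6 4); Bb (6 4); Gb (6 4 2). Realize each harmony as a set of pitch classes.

Eb, F#, Ab, Cb | Eb, Ab, Cb | Bb, Eb, Gb | Gb, Ab, Cb, Eb

Eb (6/4/#2): Eb, F#, Ab, Cb.
Eb (6/4): Eb, Ab, Cb.
Bb (6/4): Bb, Eb, Gb.
Gb (6/4/2): Gb, Ab, Cb, Eb.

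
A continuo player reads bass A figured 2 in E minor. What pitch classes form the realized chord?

A, B, D, F#

The written figures 2 are shorthand for 6/4/2: the 6/4 are implied.
A second above A in this key is B.
A fourth above A in this key is D.
A sixth above A in this key is F#.
Together with the bass A, this spells B minor seventh in third inversion.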